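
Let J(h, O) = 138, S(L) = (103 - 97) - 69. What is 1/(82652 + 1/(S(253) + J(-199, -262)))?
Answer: 75/6198901 ≈ 1.2099e-5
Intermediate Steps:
S(L) = -63 (S(L) = 6 - 69 = -63)
1/(82652 + 1/(S(253) + J(-199, -262))) = 1/(82652 + 1/(-63 + 138)) = 1/(82652 + 1/75) = 1/(6198901/75) = 75/6198901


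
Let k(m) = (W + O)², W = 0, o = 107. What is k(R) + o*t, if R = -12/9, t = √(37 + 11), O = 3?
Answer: 9 + 428*√3 ≈ 750.32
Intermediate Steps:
t = 4*√3 (t = √48 = 4*√3 ≈ 6.9282)
R = -4/3 (R = -12*⅑ = -4/3 ≈ -1.3333)
k(m) = 9 (k(m) = (0 + 3)² = 3² = 9)
k(R) + o*t = 9 + 107*(4*√3) = 9 + 428*√3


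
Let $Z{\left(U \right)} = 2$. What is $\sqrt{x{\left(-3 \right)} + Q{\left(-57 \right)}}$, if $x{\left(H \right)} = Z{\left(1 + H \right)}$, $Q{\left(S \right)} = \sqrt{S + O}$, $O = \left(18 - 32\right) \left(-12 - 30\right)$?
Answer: $\sqrt{2 + 3 \sqrt{59}} \approx 5.0043$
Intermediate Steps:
$O = 588$ ($O = \left(-14\right) \left(-42\right) = 588$)
$Q{\left(S \right)} = \sqrt{588 + S}$ ($Q{\left(S \right)} = \sqrt{S + 588} = \sqrt{588 + S}$)
$x{\left(H \right)} = 2$
$\sqrt{x{\left(-3 \right)} + Q{\left(-57 \right)}} = \sqrt{2 + \sqrt{588 - 57}} = \sqrt{2 + \sqrt{531}} = \sqrt{2 + 3 \sqrt{59}}$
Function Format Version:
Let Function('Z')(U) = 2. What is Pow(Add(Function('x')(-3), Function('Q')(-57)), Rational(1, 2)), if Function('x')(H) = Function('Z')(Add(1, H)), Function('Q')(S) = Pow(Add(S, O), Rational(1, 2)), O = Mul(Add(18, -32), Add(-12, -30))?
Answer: Pow(Add(2, Mul(3, Pow(59, Rational(1, 2)))), Rational(1, 2)) ≈ 5.0043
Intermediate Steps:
O = 588 (O = Mul(-14, -42) = 588)
Function('Q')(S) = Pow(Add(588, S), Rational(1, 2)) (Function('Q')(S) = Pow(Add(S, 588), Rational(1, 2)) = Pow(Add(588, S), Rational(1, 2)))
Function('x')(H) = 2
Pow(Add(Function('x')(-3), Function('Q')(-57)), Rational(1, 2)) = Pow(Add(2, Pow(Add(588, -57), Rational(1, 2))), Rational(1, 2)) = Pow(Add(2, Pow(531, Rational(1, 2))), Rational(1, 2)) = Pow(Add(2, Mul(3, Pow(59, Rational(1, 2)))), Rational(1, 2))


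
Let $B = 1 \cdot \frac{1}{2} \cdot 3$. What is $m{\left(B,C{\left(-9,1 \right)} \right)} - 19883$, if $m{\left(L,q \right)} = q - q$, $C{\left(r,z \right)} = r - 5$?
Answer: $-19883$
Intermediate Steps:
$C{\left(r,z \right)} = -5 + r$ ($C{\left(r,z \right)} = r - 5 = -5 + r$)
$B = \frac{3}{2}$ ($B = 1 \cdot \frac{1}{2} \cdot 3 = \frac{1}{2} \cdot 3 = \frac{3}{2} \approx 1.5$)
$m{\left(L,q \right)} = 0$
$m{\left(B,C{\left(-9,1 \right)} \right)} - 19883 = 0 - 19883 = -19883$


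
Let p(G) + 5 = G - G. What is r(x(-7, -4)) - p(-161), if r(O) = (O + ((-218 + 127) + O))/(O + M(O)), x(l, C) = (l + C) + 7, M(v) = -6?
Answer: 149/10 ≈ 14.900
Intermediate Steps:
x(l, C) = 7 + C + l (x(l, C) = (C + l) + 7 = 7 + C + l)
r(O) = (-91 + 2*O)/(-6 + O) (r(O) = (O + ((-218 + 127) + O))/(O - 6) = (O + (-91 + O))/(-6 + O) = (-91 + 2*O)/(-6 + O))
p(G) = -5 (p(G) = -5 + (G - G) = -5 + 0 = -5)
r(x(-7, -4)) - p(-161) = (-91 + 2*(7 - 4 - 7))/(-6 + (7 - 4 - 7)) - 1*(-5) = (-91 + 2*(-4))/(-6 - 4) + 5 = (-91 - 8)/(-10) + 5 = -1/10*(-99) + 5 = 99/10 + 5 = 149/10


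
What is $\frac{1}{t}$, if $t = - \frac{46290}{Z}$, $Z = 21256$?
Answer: $- \frac{10628}{23145} \approx -0.45919$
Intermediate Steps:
$t = - \frac{23145}{10628}$ ($t = - \frac{46290}{21256} = \left(-46290\right) \frac{1}{21256} = - \frac{23145}{10628} \approx -2.1777$)
$\frac{1}{t} = \frac{1}{- \frac{23145}{10628}} = - \frac{10628}{23145}$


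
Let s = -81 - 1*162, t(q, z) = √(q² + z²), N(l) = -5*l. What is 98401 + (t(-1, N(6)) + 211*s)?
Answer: 47128 + √901 ≈ 47158.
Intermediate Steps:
s = -243 (s = -81 - 162 = -243)
98401 + (t(-1, N(6)) + 211*s) = 98401 + (√((-1)² + (-5*6)²) + 211*(-243)) = 98401 + (√(1 + (-30)²) - 51273) = 98401 + (√(1 + 900) - 51273) = 98401 + (√901 - 51273) = 98401 + (-51273 + √901) = 47128 + √901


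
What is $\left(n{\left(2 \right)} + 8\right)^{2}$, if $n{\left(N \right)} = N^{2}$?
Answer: $144$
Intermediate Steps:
$\left(n{\left(2 \right)} + 8\right)^{2} = \left(2^{2} + 8\right)^{2} = \left(4 + 8\right)^{2} = 12^{2} = 144$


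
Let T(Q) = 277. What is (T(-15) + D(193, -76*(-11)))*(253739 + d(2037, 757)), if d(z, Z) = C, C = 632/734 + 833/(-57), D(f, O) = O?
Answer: 1969148701982/6973 ≈ 2.8240e+8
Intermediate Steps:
C = -287699/20919 (C = 632*(1/734) + 833*(-1/57) = 316/367 - 833/57 = -287699/20919 ≈ -13.753)
d(z, Z) = -287699/20919
(T(-15) + D(193, -76*(-11)))*(253739 + d(2037, 757)) = (277 - 76*(-11))*(253739 - 287699/20919) = (277 + 836)*(5307678442/20919) = 1113*(5307678442/20919) = 1969148701982/6973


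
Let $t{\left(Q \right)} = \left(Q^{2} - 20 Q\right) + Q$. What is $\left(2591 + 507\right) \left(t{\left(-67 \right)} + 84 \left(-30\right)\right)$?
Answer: $10043716$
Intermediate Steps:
$t{\left(Q \right)} = Q^{2} - 19 Q$
$\left(2591 + 507\right) \left(t{\left(-67 \right)} + 84 \left(-30\right)\right) = \left(2591 + 507\right) \left(- 67 \left(-19 - 67\right) + 84 \left(-30\right)\right) = 3098 \left(\left(-67\right) \left(-86\right) - 2520\right) = 3098 \left(5762 - 2520\right) = 3098 \cdot 3242 = 10043716$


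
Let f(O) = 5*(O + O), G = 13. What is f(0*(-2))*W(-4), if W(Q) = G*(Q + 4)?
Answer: 0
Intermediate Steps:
W(Q) = 52 + 13*Q (W(Q) = 13*(Q + 4) = 13*(4 + Q) = 52 + 13*Q)
f(O) = 10*O (f(O) = 5*(2*O) = 10*O)
f(0*(-2))*W(-4) = (10*(0*(-2)))*(52 + 13*(-4)) = (10*0)*(52 - 52) = 0*0 = 0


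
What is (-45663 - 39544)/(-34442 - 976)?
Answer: 85207/35418 ≈ 2.4058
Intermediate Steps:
(-45663 - 39544)/(-34442 - 976) = -85207/(-35418) = -85207*(-1/35418) = 85207/35418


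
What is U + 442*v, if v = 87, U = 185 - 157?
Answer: 38482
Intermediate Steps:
U = 28
U + 442*v = 28 + 442*87 = 28 + 38454 = 38482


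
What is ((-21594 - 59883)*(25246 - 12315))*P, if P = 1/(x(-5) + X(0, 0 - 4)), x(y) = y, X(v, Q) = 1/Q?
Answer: 1404772116/7 ≈ 2.0068e+8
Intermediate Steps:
P = -4/21 (P = 1/(-5 + 1/(0 - 4)) = 1/(-5 + 1/(-4)) = 1/(-5 - 1/4) = 1/(-21/4) = -4/21 ≈ -0.19048)
((-21594 - 59883)*(25246 - 12315))*P = ((-21594 - 59883)*(25246 - 12315))*(-4/21) = -81477*12931*(-4/21) = -1053579087*(-4/21) = 1404772116/7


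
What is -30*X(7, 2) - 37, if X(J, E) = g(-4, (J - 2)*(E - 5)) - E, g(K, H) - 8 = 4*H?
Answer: 1583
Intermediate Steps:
g(K, H) = 8 + 4*H
X(J, E) = 8 - E + 4*(-5 + E)*(-2 + J) (X(J, E) = (8 + 4*((J - 2)*(E - 5))) - E = (8 + 4*((-2 + J)*(-5 + E))) - E = (8 + 4*((-5 + E)*(-2 + J))) - E = (8 + 4*(-5 + E)*(-2 + J)) - E = 8 - E + 4*(-5 + E)*(-2 + J))
-30*X(7, 2) - 37 = -30*(48 - 20*7 - 9*2 + 4*2*7) - 37 = -30*(48 - 140 - 18 + 56) - 37 = -30*(-54) - 37 = 1620 - 37 = 1583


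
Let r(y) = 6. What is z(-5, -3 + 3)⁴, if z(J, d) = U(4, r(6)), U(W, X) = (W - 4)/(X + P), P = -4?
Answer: 0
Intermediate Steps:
U(W, X) = (-4 + W)/(-4 + X) (U(W, X) = (W - 4)/(X - 4) = (-4 + W)/(-4 + X))
z(J, d) = 0 (z(J, d) = (-4 + 4)/(-4 + 6) = 0/2 = (½)*0 = 0)
z(-5, -3 + 3)⁴ = 0⁴ = 0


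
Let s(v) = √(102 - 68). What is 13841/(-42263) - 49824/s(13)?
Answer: -13841/42263 - 24912*√34/17 ≈ -8545.1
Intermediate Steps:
s(v) = √34
13841/(-42263) - 49824/s(13) = 13841/(-42263) - 49824*√34/34 = 13841*(-1/42263) - 24912*√34/17 = -13841/42263 - 24912*√34/17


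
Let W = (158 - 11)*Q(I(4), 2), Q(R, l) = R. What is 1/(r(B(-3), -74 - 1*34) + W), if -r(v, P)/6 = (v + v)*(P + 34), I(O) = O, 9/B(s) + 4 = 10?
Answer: 1/1920 ≈ 0.00052083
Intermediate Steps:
B(s) = 3/2 (B(s) = 9/(-4 + 10) = 9/6 = 9*(⅙) = 3/2)
r(v, P) = -12*v*(34 + P) (r(v, P) = -6*(v + v)*(P + 34) = -6*2*v*(34 + P) = -12*v*(34 + P))
W = 588 (W = (158 - 11)*4 = 147*4 = 588)
1/(r(B(-3), -74 - 1*34) + W) = 1/(-12*3/2*(34 + (-74 - 1*34)) + 588) = 1/(-12*3/2*(34 + (-74 - 34)) + 588) = 1/(-12*3/2*(34 - 108) + 588) = 1/(-12*3/2*(-74) + 588) = 1/(1332 + 588) = 1/1920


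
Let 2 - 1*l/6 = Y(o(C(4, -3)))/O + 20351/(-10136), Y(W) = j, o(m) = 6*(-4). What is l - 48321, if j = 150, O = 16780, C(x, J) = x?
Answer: -205361384661/4252052 ≈ -48297.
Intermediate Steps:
o(m) = -24
Y(W) = 150
l = 102020031/4252052 (l = 12 - 6*(150/16780 + 20351/(-10136)) = 12 - 6*(150*(1/16780) + 20351*(-1/10136)) = 12 - 6*(15/1678 - 20351/10136) = 12 - 6*(-16998469/8504104) = 12 + 50995407/4252052 = 102020031/4252052 ≈ 23.993)
l - 48321 = 102020031/4252052 - 48321 = -205361384661/4252052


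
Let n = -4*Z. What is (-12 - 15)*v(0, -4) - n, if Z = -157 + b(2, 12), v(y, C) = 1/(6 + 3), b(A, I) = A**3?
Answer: -599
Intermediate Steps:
v(y, C) = 1/9
Z = -149 (Z = -157 + 2**3 = -157 + 8 = -149)
n = 596 (n = -4*(-149) = 596)
(-12 - 15)*v(0, -4) - n = (-12 - 15)*(1/9) - 1*596 = -27*1/9 - 596 = -3 - 596 = -599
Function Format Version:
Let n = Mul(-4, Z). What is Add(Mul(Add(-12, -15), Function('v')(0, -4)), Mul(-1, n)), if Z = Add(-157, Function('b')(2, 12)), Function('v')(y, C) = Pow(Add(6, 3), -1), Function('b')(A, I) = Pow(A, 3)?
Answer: -599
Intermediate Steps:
Function('v')(y, C) = Rational(1, 9) (Function('v')(y, C) = Pow(9, -1) = Rational(1, 9))
Z = -149 (Z = Add(-157, Pow(2, 3)) = Add(-157, 8) = -149)
n = 596 (n = Mul(-4, -149) = 596)
Add(Mul(Add(-12, -15), Function('v')(0, -4)), Mul(-1, n)) = Add(Mul(Add(-12, -15), Rational(1, 9)), Mul(-1, 596)) = Add(Mul(-27, Rational(1, 9)), -596) = Add(-3, -596) = -599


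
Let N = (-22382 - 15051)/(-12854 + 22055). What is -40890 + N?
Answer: -376266323/9201 ≈ -40894.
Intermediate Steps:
N = -37433/9201 ≈ -4.0684
-40890 + N = -40890 - 37433/9201 = -376266323/9201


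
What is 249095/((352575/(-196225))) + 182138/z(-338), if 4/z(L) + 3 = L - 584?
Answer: -1191930442285/28206 ≈ -4.2258e+7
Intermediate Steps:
z(L) = 4/(-587 + L) (z(L) = 4/(-3 + (L - 584)) = 4/(-3 + (-584 + L)) = 4/(-587 + L))
249095/((352575/(-196225))) + 182138/z(-338) = 249095/((352575/(-196225))) + 182138/((4/(-587 - 338))) = 249095/((352575*(-1/196225))) + 182138/((4/(-925))) = 249095/(-14103/7849) + 182138/((4*(-1/925))) = 249095*(-7849/14103) + 182138/(-4/925) = -1955146655/14103 + 182138*(-925/4) = -1955146655/14103 - 84238825/2 = -1191930442285/28206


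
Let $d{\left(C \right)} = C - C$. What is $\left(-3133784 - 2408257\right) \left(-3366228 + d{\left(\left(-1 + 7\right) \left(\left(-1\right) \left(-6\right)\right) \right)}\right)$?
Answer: $18655773591348$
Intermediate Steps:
$d{\left(C \right)} = 0$
$\left(-3133784 - 2408257\right) \left(-3366228 + d{\left(\left(-1 + 7\right) \left(\left(-1\right) \left(-6\right)\right) \right)}\right) = \left(-3133784 - 2408257\right) \left(-3366228 + 0\right) = \left(-5542041\right) \left(-3366228\right) = 18655773591348$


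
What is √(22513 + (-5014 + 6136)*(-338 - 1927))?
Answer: I*√2518817 ≈ 1587.1*I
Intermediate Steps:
√(22513 + (-5014 + 6136)*(-338 - 1927)) = √(22513 + 1122*(-2265)) = √(22513 - 2541330) = √(-2518817) = I*√2518817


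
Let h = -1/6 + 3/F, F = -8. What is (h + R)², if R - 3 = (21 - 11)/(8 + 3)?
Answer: 790321/69696 ≈ 11.340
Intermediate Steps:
h = -13/24 (h = -1/6 + 3/(-8) = -1*⅙ + 3*(-⅛) = -⅙ - 3/8 = -13/24 ≈ -0.54167)
R = 43/11 (R = 3 + (21 - 11)/(8 + 3) = 3 + 10/11 = 43/11 ≈ 3.9091)
(h + R)² = (-13/24 + 43/11)² = (889/264)² = 790321/69696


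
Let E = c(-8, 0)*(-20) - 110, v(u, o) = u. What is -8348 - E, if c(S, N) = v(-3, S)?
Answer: -8298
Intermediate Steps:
c(S, N) = -3
E = -50 (E = -3*(-20) - 110 = 60 - 110 = -50)
-8348 - E = -8348 - 1*(-50) = -8348 + 50 = -8298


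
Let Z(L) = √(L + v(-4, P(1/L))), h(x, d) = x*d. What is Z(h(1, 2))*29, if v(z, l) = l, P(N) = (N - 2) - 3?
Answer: 29*I*√10/2 ≈ 45.853*I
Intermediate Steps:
P(N) = -5 + N (P(N) = (-2 + N) - 3 = -5 + N)
h(x, d) = d*x
Z(L) = √(-5 + L + 1/L) (Z(L) = √(L + (-5 + 1/L)) = √(-5 + L + 1/L))
Z(h(1, 2))*29 = √(-5 + 2*1 + 1/(2*1))*29 = √(-5 + 2 + 1/2)*29 = √(-5 + 2 + ½)*29 = √(-5/2)*29 = (I*√10/2)*29 = 29*I*√10/2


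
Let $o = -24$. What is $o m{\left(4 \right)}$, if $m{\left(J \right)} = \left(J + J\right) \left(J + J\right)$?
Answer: $-1536$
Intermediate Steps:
$m{\left(J \right)} = 4 J^{2}$ ($m{\left(J \right)} = 2 J 2 J = 4 J^{2}$)
$o m{\left(4 \right)} = - 24 \cdot 4 \cdot 4^{2} = - 24 \cdot 4 \cdot 16 = \left(-24\right) 64 = -1536$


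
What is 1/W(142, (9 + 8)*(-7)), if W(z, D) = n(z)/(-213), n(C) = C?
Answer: -3/2 ≈ -1.5000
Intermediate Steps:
W(z, D) = -z/213 (W(z, D) = z/(-213) = z*(-1/213) = -z/213)
1/W(142, (9 + 8)*(-7)) = 1/(-1/213*142) = 1/(-2/3) = -3/2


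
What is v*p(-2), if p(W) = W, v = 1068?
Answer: -2136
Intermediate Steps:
v*p(-2) = 1068*(-2) = -2136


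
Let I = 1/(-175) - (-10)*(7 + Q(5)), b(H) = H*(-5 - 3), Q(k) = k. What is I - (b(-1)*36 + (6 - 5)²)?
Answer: -29576/175 ≈ -169.01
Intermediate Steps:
b(H) = -8*H (b(H) = H*(-8) = -8*H)
I = 20999/175 (I = 1/(-175) - (-10)*(7 + 5) = -1/175 - (-10)*12 = -1/175 - 1*(-120) = -1/175 + 120 = 20999/175 ≈ 119.99)
I - (b(-1)*36 + (6 - 5)²) = 20999/175 - (-8*(-1)*36 + (6 - 5)²) = 20999/175 - (8*36 + 1²) = 20999/175 - (288 + 1) = 20999/175 - 1*289 = 20999/175 - 289 = -29576/175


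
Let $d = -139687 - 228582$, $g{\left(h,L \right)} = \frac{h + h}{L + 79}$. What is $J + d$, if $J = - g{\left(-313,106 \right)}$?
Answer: $- \frac{68129139}{185} \approx -3.6827 \cdot 10^{5}$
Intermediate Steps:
$g{\left(h,L \right)} = \frac{2 h}{79 + L}$
$d = -368269$ ($d = -139687 - 228582 = -368269$)
$J = \frac{626}{185}$ ($J = - \frac{2 \left(-313\right)}{79 + 106} = - \frac{2 \left(-313\right)}{185} = \left(-1\right) \left(- \frac{626}{185}\right) = \frac{626}{185} \approx 3.3838$)
$J + d = \frac{626}{185} - 368269 = - \frac{68129139}{185}$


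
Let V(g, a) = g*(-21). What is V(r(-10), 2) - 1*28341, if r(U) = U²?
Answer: -30441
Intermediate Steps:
V(g, a) = -21*g
V(r(-10), 2) - 1*28341 = -21*(-10)² - 1*28341 = -21*100 - 28341 = -2100 - 28341 = -30441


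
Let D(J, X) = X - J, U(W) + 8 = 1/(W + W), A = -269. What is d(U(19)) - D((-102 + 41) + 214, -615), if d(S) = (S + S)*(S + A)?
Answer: 3743571/722 ≈ 5185.0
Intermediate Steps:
U(W) = -8 + 1/(2*W) (U(W) = -8 + 1/(W + W) = -8 + 1/(2*W))
d(S) = 2*S*(-269 + S) (d(S) = (S + S)*(S - 269) = (2*S)*(-269 + S) = 2*S*(-269 + S))
d(U(19)) - D((-102 + 41) + 214, -615) = 2*(-8 + (1/2)/19)*(-269 + (-8 + (1/2)/19)) - (-615 - ((-102 + 41) + 214)) = 2*(-8 + (1/2)*(1/19))*(-269 + (-8 + (1/2)*(1/19))) - (-615 - (-61 + 214)) = 2*(-8 + 1/38)*(-269 + (-8 + 1/38)) - (-615 - 1*153) = 2*(-303/38)*(-269 - 303/38) - (-615 - 153) = 2*(-303/38)*(-10525/38) - 1*(-768) = 3189075/722 + 768 = 3743571/722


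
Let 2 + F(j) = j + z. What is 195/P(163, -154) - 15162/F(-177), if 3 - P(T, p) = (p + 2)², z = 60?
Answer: 3848727/30209 ≈ 127.40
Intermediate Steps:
P(T, p) = 3 - (2 + p)² (P(T, p) = 3 - (p + 2)² = 3 - (2 + p)²)
F(j) = 58 + j (F(j) = -2 + (j + 60) = -2 + (60 + j) = 58 + j)
195/P(163, -154) - 15162/F(-177) = 195/(3 - (2 - 154)²) - 15162/(58 - 177) = 195/(3 - 1*(-152)²) - 15162/(-119) = 195/(3 - 1*23104) - 15162*(-1/119) = 195/(3 - 23104) + 2166/17 = 195/(-23101) + 2166/17 = 195*(-1/23101) + 2166/17 = -15/1777 + 2166/17 = 3848727/30209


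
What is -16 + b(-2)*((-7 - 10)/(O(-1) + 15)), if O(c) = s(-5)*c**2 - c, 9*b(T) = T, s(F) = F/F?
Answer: -142/9 ≈ -15.778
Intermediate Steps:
s(F) = 1
b(T) = T/9
O(c) = c**2 - c (O(c) = 1*c**2 - c = c**2 - c)
-16 + b(-2)*((-7 - 10)/(O(-1) + 15)) = -16 + ((1/9)*(-2))*((-7 - 10)/(-(-1 - 1) + 15)) = -16 - (-34)/(9*(-1*(-2) + 15)) = -16 - (-34)/(9*(2 + 15)) = -16 - (-34)/(9*17) = -16 - 2/9*(-1) = -16 + 2/9 = -142/9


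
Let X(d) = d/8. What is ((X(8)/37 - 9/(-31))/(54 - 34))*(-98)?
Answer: -8918/5735 ≈ -1.5550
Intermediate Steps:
X(d) = d/8 (X(d) = d*(⅛) = d/8)
((X(8)/37 - 9/(-31))/(54 - 34))*(-98) = ((((⅛)*8)/37 - 9/(-31))/(54 - 34))*(-98) = ((1*(1/37) - 9*(-1/31))/20)*(-98) = ((1/37 + 9/31)*(1/20))*(-98) = ((364/1147)*(1/20))*(-98) = (91/5735)*(-98) = -8918/5735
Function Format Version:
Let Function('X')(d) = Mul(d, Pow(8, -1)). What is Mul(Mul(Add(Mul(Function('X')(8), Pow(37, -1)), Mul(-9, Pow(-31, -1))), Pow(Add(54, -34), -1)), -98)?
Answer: Rational(-8918, 5735) ≈ -1.5550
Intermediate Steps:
Function('X')(d) = Mul(Rational(1, 8), d) (Function('X')(d) = Mul(d, Rational(1, 8)) = Mul(Rational(1, 8), d))
Mul(Mul(Add(Mul(Function('X')(8), Pow(37, -1)), Mul(-9, Pow(-31, -1))), Pow(Add(54, -34), -1)), -98) = Mul(Mul(Add(Mul(Mul(Rational(1, 8), 8), Pow(37, -1)), Mul(-9, Pow(-31, -1))), Pow(Add(54, -34), -1)), -98) = Mul(Mul(Add(Mul(1, Rational(1, 37)), Mul(-9, Rational(-1, 31))), Pow(20, -1)), -98) = Mul(Mul(Add(Rational(1, 37), Rational(9, 31)), Rational(1, 20)), -98) = Mul(Mul(Rational(364, 1147), Rational(1, 20)), -98) = Mul(Rational(91, 5735), -98) = Rational(-8918, 5735)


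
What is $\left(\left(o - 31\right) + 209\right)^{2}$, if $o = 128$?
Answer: $93636$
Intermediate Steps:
$\left(\left(o - 31\right) + 209\right)^{2} = \left(\left(128 - 31\right) + 209\right)^{2} = \left(97 + 209\right)^{2} = 306^{2} = 93636$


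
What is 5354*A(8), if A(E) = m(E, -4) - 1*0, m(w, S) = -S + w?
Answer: 64248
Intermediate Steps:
m(w, S) = w - S
A(E) = 4 + E (A(E) = (E - 1*(-4)) - 1*0 = (E + 4) + 0 = (4 + E) + 0 = 4 + E)
5354*A(8) = 5354*(4 + 8) = 5354*12 = 64248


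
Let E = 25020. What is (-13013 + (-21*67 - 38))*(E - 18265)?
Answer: -97663790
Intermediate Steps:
(-13013 + (-21*67 - 38))*(E - 18265) = (-13013 + (-21*67 - 38))*(25020 - 18265) = (-13013 + (-1407 - 38))*6755 = (-13013 - 1445)*6755 = -14458*6755 = -97663790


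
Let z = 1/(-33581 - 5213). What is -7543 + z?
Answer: -292623143/38794 ≈ -7543.0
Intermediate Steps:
z = -1/38794 (z = 1/(-38794) = -1/38794 ≈ -2.5777e-5)
-7543 + z = -7543 - 1/38794 = -292623143/38794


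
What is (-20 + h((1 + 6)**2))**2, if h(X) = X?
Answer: 841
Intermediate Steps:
(-20 + h((1 + 6)**2))**2 = (-20 + (1 + 6)**2)**2 = (-20 + 7**2)**2 = (-20 + 49)**2 = 29**2 = 841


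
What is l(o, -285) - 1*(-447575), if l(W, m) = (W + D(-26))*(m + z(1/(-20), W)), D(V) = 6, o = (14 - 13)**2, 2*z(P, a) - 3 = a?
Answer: 445594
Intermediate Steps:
z(P, a) = 3/2 + a/2
o = 1 (o = 1**2 = 1)
l(W, m) = (6 + W)*(3/2 + m + W/2) (l(W, m) = (W + 6)*(m + (3/2 + W/2)) = (6 + W)*(3/2 + m + W/2))
l(o, -285) - 1*(-447575) = (9 + (1/2)*1**2 + 6*(-285) + (9/2)*1 + 1*(-285)) - 1*(-447575) = (9 + (1/2)*1 - 1710 + 9/2 - 285) + 447575 = (9 + 1/2 - 1710 + 9/2 - 285) + 447575 = -1981 + 447575 = 445594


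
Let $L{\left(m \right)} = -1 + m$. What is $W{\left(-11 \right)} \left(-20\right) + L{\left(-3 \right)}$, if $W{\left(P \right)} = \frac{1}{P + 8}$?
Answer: $\frac{8}{3} \approx 2.6667$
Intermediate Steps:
$W{\left(P \right)} = \frac{1}{8 + P}$
$W{\left(-11 \right)} \left(-20\right) + L{\left(-3 \right)} = \frac{1}{8 - 11} \left(-20\right) - 4 = \frac{1}{-3} \left(-20\right) - 4 = \left(- \frac{1}{3}\right) \left(-20\right) - 4 = \frac{20}{3} - 4 = \frac{8}{3}$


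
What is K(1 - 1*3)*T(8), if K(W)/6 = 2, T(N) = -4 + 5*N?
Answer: 432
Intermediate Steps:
K(W) = 12 (K(W) = 6*2 = 12)
K(1 - 1*3)*T(8) = 12*(-4 + 5*8) = 12*(-4 + 40) = 12*36 = 432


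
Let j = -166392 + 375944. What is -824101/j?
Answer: -824101/209552 ≈ -3.9327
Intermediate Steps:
j = 209552
-824101/j = -824101/209552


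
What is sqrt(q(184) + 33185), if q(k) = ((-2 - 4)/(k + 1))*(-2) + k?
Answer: sqrt(1142056245)/185 ≈ 182.67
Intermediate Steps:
q(k) = k + 12/(1 + k) (q(k) = -6/(1 + k)*(-2) + k = 12/(1 + k) + k = k + 12/(1 + k))
sqrt(q(184) + 33185) = sqrt((12 + 184 + 184**2)/(1 + 184) + 33185) = sqrt((12 + 184 + 33856)/185 + 33185) = sqrt((1/185)*34052 + 33185) = sqrt(34052/185 + 33185) = sqrt(6173277/185) = sqrt(1142056245)/185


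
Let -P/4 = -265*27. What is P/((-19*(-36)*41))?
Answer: 795/779 ≈ 1.0205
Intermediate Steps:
P = 28620 (P = -(-1060)*27 = -4*(-7155) = 28620)
P/((-19*(-36)*41)) = 28620/((-19*(-36)*41)) = 28620/((684*41)) = 28620/28044 = 28620*(1/28044) = 795/779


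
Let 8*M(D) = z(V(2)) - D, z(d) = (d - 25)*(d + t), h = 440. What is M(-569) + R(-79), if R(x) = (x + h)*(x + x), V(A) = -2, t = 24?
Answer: -456329/8 ≈ -57041.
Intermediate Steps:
z(d) = (-25 + d)*(24 + d) (z(d) = (d - 25)*(d + 24) = (-25 + d)*(24 + d))
M(D) = -297/4 - D/8 (M(D) = ((-600 + (-2)² - 1*(-2)) - D)/8 = ((-600 + 4 + 2) - D)/8 = (-594 - D)/8 = -297/4 - D/8)
R(x) = 2*x*(440 + x) (R(x) = (x + 440)*(x + x) = (440 + x)*(2*x) = 2*x*(440 + x))
M(-569) + R(-79) = (-297/4 - ⅛*(-569)) + 2*(-79)*(440 - 79) = (-297/4 + 569/8) + 2*(-79)*361 = -25/8 - 57038 = -456329/8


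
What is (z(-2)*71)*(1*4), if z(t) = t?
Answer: -568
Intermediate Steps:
(z(-2)*71)*(1*4) = (-2*71)*(1*4) = -142*4 = -568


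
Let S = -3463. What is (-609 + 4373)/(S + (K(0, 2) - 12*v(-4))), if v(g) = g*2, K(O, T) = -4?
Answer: -3764/3371 ≈ -1.1166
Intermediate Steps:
v(g) = 2*g
(-609 + 4373)/(S + (K(0, 2) - 12*v(-4))) = (-609 + 4373)/(-3463 + (-4 - 24*(-4))) = 3764/(-3463 + (-4 - 12*(-8))) = 3764/(-3463 + (-4 + 96)) = 3764/(-3463 + 92) = 3764/(-3371) = 3764*(-1/3371) = -3764/3371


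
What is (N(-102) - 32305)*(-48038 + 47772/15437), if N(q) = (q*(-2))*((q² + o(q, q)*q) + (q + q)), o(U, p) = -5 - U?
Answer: -22333685285246/15437 ≈ -1.4468e+9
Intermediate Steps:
N(q) = -2*q*(q² + 2*q + q*(-5 - q)) (N(q) = (q*(-2))*((q² + (-5 - q)*q) + (q + q)) = (-2*q)*((q² + q*(-5 - q)) + 2*q) = (-2*q)*(q² + 2*q + q*(-5 - q)) = -2*q*(q² + 2*q + q*(-5 - q)))
(N(-102) - 32305)*(-48038 + 47772/15437) = (6*(-102)² - 32305)*(-48038 + 47772/15437) = (6*10404 - 32305)*(-48038 + 47772*(1/15437)) = (62424 - 32305)*(-48038 + 47772/15437) = 30119*(-741514834/15437) = -22333685285246/15437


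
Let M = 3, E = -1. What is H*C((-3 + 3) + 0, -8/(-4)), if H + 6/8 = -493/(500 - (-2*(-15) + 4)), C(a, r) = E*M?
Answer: 5055/932 ≈ 5.4238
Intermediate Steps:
C(a, r) = -3 (C(a, r) = -1*3 = -3)
H = -1685/932 (H = -3/4 - 493/(500 - (-2*(-15) + 4)) = -3/4 - 493/(500 - (30 + 4)) = -3/4 - 493/(500 - 1*34) = -3/4 - 493/(500 - 34) = -3/4 - 493/466 = -1685/932 ≈ -1.8079)
H*C((-3 + 3) + 0, -8/(-4)) = -1685/932*(-3) = 5055/932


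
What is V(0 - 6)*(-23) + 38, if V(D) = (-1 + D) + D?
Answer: 337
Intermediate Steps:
V(D) = -1 + 2*D
V(0 - 6)*(-23) + 38 = (-1 + 2*(0 - 6))*(-23) + 38 = (-1 + 2*(-6))*(-23) + 38 = (-1 - 12)*(-23) + 38 = -13*(-23) + 38 = 299 + 38 = 337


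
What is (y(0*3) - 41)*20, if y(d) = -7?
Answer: -960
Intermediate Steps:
(y(0*3) - 41)*20 = (-7 - 41)*20 = -48*20 = -960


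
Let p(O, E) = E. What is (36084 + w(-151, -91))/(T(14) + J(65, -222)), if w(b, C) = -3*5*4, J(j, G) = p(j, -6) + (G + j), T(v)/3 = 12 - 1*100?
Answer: -36024/427 ≈ -84.365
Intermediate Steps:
T(v) = -264 (T(v) = 3*(12 - 1*100) = 3*(12 - 100) = 3*(-88) = -264)
J(j, G) = -6 + G + j (J(j, G) = -6 + (G + j) = -6 + G + j)
w(b, C) = -60 (w(b, C) = -15*4 = -60)
(36084 + w(-151, -91))/(T(14) + J(65, -222)) = (36084 - 60)/(-264 + (-6 - 222 + 65)) = 36024/(-264 - 163) = 36024/(-427) = 36024*(-1/427) = -36024/427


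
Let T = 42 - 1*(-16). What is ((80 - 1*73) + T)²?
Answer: 4225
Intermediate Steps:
T = 58 (T = 42 + 16 = 58)
((80 - 1*73) + T)² = ((80 - 1*73) + 58)² = ((80 - 73) + 58)² = (7 + 58)² = 65² = 4225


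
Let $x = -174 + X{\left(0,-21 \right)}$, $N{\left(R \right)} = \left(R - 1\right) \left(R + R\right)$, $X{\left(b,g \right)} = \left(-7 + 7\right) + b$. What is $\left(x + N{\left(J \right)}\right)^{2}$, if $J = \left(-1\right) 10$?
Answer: $2116$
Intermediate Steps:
$X{\left(b,g \right)} = b$ ($X{\left(b,g \right)} = 0 + b = b$)
$J = -10$
$N{\left(R \right)} = 2 R \left(-1 + R\right)$ ($N{\left(R \right)} = \left(-1 + R\right) 2 R = 2 R \left(-1 + R\right)$)
$x = -174$ ($x = -174 + 0 = -174$)
$\left(x + N{\left(J \right)}\right)^{2} = \left(-174 + 2 \left(-10\right) \left(-1 - 10\right)\right)^{2} = \left(-174 + 2 \left(-10\right) \left(-11\right)\right)^{2} = \left(-174 + 220\right)^{2} = 46^{2} = 2116$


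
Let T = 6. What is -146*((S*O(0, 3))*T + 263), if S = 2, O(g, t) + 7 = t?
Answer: -31390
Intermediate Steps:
O(g, t) = -7 + t
-146*((S*O(0, 3))*T + 263) = -146*((2*(-7 + 3))*6 + 263) = -146*((2*(-4))*6 + 263) = -146*(-8*6 + 263) = -146*(-48 + 263) = -146*215 = -31390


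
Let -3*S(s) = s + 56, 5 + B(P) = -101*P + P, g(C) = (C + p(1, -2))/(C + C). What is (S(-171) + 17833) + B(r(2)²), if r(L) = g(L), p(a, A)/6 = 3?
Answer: 46099/3 ≈ 15366.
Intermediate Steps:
p(a, A) = 18 (p(a, A) = 6*3 = 18)
g(C) = (18 + C)/(2*C) (g(C) = (C + 18)/(C + C) = (18 + C)/((2*C)) = (18 + C)*(1/(2*C)) = (18 + C)/(2*C))
r(L) = (18 + L)/(2*L)
B(P) = -5 - 100*P (B(P) = -5 + (-101*P + P) = -5 - 100*P)
S(s) = -56/3 - s/3 (S(s) = -(s + 56)/3 = -(56 + s)/3 = -56/3 - s/3)
(S(-171) + 17833) + B(r(2)²) = ((-56/3 - ⅓*(-171)) + 17833) + (-5 - 100*(18 + 2)²/16) = ((-56/3 + 57) + 17833) + (-5 - 100*((½)*(½)*20)²) = (115/3 + 17833) + (-5 - 100*5²) = 53614/3 + (-5 - 100*25) = 53614/3 + (-5 - 2500) = 53614/3 - 2505 = 46099/3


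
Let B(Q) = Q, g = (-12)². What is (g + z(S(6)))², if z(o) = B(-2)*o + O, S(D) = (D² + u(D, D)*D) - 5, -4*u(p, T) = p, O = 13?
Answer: 12769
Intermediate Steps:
g = 144
u(p, T) = -p/4
S(D) = -5 + 3*D²/4 (S(D) = (D² + (-D/4)*D) - 5 = (D² - D²/4) - 5 = 3*D²/4 - 5 = -5 + 3*D²/4)
z(o) = 13 - 2*o (z(o) = -2*o + 13 = 13 - 2*o)
(g + z(S(6)))² = (144 + (13 - 2*(-5 + (¾)*6²)))² = (144 + (13 - 2*(-5 + (¾)*36)))² = (144 + (13 - 2*(-5 + 27)))² = (144 + (13 - 2*22))² = (144 + (13 - 44))² = (144 - 31)² = 113² = 12769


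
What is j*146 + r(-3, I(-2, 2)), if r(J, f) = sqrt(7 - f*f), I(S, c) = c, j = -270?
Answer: -39420 + sqrt(3) ≈ -39418.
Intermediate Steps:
r(J, f) = sqrt(7 - f**2)
j*146 + r(-3, I(-2, 2)) = -270*146 + sqrt(7 - 1*2**2) = -39420 + sqrt(7 - 1*4) = -39420 + sqrt(7 - 4) = -39420 + sqrt(3)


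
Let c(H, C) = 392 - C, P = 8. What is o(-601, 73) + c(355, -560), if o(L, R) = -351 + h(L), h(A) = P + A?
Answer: 8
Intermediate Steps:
h(A) = 8 + A
o(L, R) = -343 + L (o(L, R) = -351 + (8 + L) = -343 + L)
o(-601, 73) + c(355, -560) = (-343 - 601) + (392 - 1*(-560)) = -944 + (392 + 560) = -944 + 952 = 8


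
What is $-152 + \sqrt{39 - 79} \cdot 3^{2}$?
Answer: $-152 + 18 i \sqrt{10} \approx -152.0 + 56.921 i$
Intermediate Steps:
$-152 + \sqrt{39 - 79} \cdot 3^{2} = -152 + \sqrt{-40} \cdot 9 = -152 + 2 i \sqrt{10} \cdot 9 = -152 + 18 i \sqrt{10}$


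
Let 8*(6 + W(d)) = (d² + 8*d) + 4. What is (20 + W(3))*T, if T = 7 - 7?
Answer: 0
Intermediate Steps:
W(d) = -11/2 + d + d²/8 (W(d) = -6 + ((d² + 8*d) + 4)/8 = -6 + (4 + d² + 8*d)/8 = -6 + (½ + d + d²/8) = -11/2 + d + d²/8)
T = 0
(20 + W(3))*T = (20 + (-11/2 + 3 + (⅛)*3²))*0 = (20 + (-11/2 + 3 + (⅛)*9))*0 = (20 + (-11/2 + 3 + 9/8))*0 = (20 - 11/8)*0 = (149/8)*0 = 0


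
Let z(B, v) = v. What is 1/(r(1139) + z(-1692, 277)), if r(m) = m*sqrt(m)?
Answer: -277/1477571890 + 1139*sqrt(1139)/1477571890 ≈ 2.5828e-5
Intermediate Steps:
r(m) = m**(3/2)
1/(r(1139) + z(-1692, 277)) = 1/(1139**(3/2) + 277) = 1/(1139*sqrt(1139) + 277) = 1/(277 + 1139*sqrt(1139))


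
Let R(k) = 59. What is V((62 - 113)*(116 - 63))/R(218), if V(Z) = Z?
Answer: -2703/59 ≈ -45.814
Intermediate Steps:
V((62 - 113)*(116 - 63))/R(218) = ((62 - 113)*(116 - 63))/59 = -51*53*(1/59) = -2703*1/59 = -2703/59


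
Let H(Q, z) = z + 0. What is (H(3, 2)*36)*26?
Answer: 1872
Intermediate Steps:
H(Q, z) = z
(H(3, 2)*36)*26 = (2*36)*26 = 72*26 = 1872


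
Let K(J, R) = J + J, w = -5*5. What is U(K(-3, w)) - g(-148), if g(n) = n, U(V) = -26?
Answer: 122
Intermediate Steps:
w = -25
K(J, R) = 2*J
U(K(-3, w)) - g(-148) = -26 - 1*(-148) = -26 + 148 = 122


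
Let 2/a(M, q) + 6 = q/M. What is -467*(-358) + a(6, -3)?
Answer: 2173414/13 ≈ 1.6719e+5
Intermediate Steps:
a(M, q) = 2/(-6 + q/M)
-467*(-358) + a(6, -3) = -467*(-358) + 2*6/(-3 - 6*6) = 167186 + 2*6/(-3 - 36) = 167186 + 2*6/(-39) = 167186 + 2*6*(-1/39) = 167186 - 4/13 = 2173414/13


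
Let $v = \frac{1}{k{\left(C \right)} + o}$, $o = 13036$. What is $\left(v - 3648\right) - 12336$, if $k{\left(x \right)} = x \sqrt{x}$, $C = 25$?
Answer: $- \frac{210365423}{13161} \approx -15984.0$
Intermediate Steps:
$k{\left(x \right)} = x^{\frac{3}{2}}$
$v = \frac{1}{13161}$ ($v = \frac{1}{25^{\frac{3}{2}} + 13036} = \frac{1}{125 + 13036} = \frac{1}{13161} \approx 7.5982 \cdot 10^{-5}$)
$\left(v - 3648\right) - 12336 = \left(\frac{1}{13161} - 3648\right) - 12336 = - \frac{48011327}{13161} - 12336 = - \frac{210365423}{13161}$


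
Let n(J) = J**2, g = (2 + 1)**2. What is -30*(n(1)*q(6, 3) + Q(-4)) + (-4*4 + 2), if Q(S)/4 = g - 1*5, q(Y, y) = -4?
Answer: -374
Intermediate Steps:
g = 9 (g = 3**2 = 9)
Q(S) = 16 (Q(S) = 4*(9 - 1*5) = 4*(9 - 5) = 4*4 = 16)
-30*(n(1)*q(6, 3) + Q(-4)) + (-4*4 + 2) = -30*(1**2*(-4) + 16) + (-4*4 + 2) = -30*(1*(-4) + 16) + (-16 + 2) = -30*(-4 + 16) - 14 = -30*12 - 14 = -360 - 14 = -374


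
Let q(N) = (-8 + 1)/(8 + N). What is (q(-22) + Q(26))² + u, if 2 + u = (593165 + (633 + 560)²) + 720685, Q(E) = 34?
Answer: 10953149/4 ≈ 2.7383e+6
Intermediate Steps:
q(N) = -7/(8 + N)
u = 2737097 (u = -2 + ((593165 + (633 + 560)²) + 720685) = -2 + ((593165 + 1193²) + 720685) = -2 + ((593165 + 1423249) + 720685) = -2 + (2016414 + 720685) = -2 + 2737099 = 2737097)
(q(-22) + Q(26))² + u = (-7/(8 - 22) + 34)² + 2737097 = (-7/(-14) + 34)² + 2737097 = (-7*(-1/14) + 34)² + 2737097 = (½ + 34)² + 2737097 = (69/2)² + 2737097 = 4761/4 + 2737097 = 10953149/4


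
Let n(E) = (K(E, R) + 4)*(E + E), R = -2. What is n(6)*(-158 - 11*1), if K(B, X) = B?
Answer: -20280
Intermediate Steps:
n(E) = 2*E*(4 + E) (n(E) = (E + 4)*(E + E) = (4 + E)*(2*E) = 2*E*(4 + E))
n(6)*(-158 - 11*1) = (2*6*(4 + 6))*(-158 - 11*1) = (2*6*10)*(-158 - 11) = 120*(-169) = -20280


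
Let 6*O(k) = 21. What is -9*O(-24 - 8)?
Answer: -63/2 ≈ -31.500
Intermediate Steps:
O(k) = 7/2 (O(k) = (1/6)*21 = 7/2)
-9*O(-24 - 8) = -9*7/2 = -63/2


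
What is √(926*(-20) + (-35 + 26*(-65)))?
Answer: I*√20245 ≈ 142.28*I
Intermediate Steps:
√(926*(-20) + (-35 + 26*(-65))) = √(-18520 + (-35 - 1690)) = √(-18520 - 1725) = √(-20245) = I*√20245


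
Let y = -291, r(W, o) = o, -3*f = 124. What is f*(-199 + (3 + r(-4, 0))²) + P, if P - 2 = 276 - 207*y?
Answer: 205105/3 ≈ 68368.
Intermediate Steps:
f = -124/3 (f = -⅓*124 = -124/3 ≈ -41.333)
P = 60515 (P = 2 + (276 - 207*(-291)) = 2 + (276 + 60237) = 2 + 60513 = 60515)
f*(-199 + (3 + r(-4, 0))²) + P = -124*(-199 + (3 + 0)²)/3 + 60515 = -124*(-199 + 3²)/3 + 60515 = -124*(-199 + 9)/3 + 60515 = -124/3*(-190) + 60515 = 23560/3 + 60515 = 205105/3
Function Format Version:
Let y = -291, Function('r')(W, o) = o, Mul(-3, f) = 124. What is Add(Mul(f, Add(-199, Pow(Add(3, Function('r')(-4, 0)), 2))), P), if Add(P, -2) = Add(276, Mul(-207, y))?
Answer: Rational(205105, 3) ≈ 68368.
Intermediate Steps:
f = Rational(-124, 3) (f = Mul(Rational(-1, 3), 124) = Rational(-124, 3) ≈ -41.333)
P = 60515 (P = Add(2, Add(276, Mul(-207, -291))) = Add(2, Add(276, 60237)) = Add(2, 60513) = 60515)
Add(Mul(f, Add(-199, Pow(Add(3, Function('r')(-4, 0)), 2))), P) = Add(Mul(Rational(-124, 3), Add(-199, Pow(Add(3, 0), 2))), 60515) = Add(Mul(Rational(-124, 3), Add(-199, Pow(3, 2))), 60515) = Add(Mul(Rational(-124, 3), Add(-199, 9)), 60515) = Add(Mul(Rational(-124, 3), -190), 60515) = Add(Rational(23560, 3), 60515) = Rational(205105, 3)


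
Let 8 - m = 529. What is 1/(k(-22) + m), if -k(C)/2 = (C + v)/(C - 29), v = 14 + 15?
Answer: -51/26557 ≈ -0.0019204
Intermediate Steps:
m = -521 (m = 8 - 1*529 = 8 - 529 = -521)
v = 29
k(C) = -2*(29 + C)/(-29 + C) (k(C) = -2*(C + 29)/(C - 29) = -2*(29 + C)/(-29 + C))
1/(k(-22) + m) = 1/(2*(-29 - 1*(-22))/(-29 - 22) - 521) = 1/(2*(-29 + 22)/(-51) - 521) = 1/(2*(-1/51)*(-7) - 521) = 1/(14/51 - 521) = 1/(-26557/51) = -51/26557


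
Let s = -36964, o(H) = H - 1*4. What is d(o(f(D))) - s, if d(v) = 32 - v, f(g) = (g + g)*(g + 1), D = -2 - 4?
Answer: 36940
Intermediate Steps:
D = -6
f(g) = 2*g*(1 + g) (f(g) = (2*g)*(1 + g) = 2*g*(1 + g))
o(H) = -4 + H (o(H) = H - 4 = -4 + H)
d(o(f(D))) - s = (32 - (-4 + 2*(-6)*(1 - 6))) - 1*(-36964) = (32 - (-4 + 2*(-6)*(-5))) + 36964 = (32 - (-4 + 60)) + 36964 = (32 - 1*56) + 36964 = (32 - 56) + 36964 = -24 + 36964 = 36940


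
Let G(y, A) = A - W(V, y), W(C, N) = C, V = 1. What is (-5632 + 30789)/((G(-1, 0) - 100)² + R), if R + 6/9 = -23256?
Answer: -75471/39167 ≈ -1.9269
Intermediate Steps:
G(y, A) = -1 + A (G(y, A) = A - 1*1 = A - 1 = -1 + A)
R = -69770/3 (R = -⅔ - 23256 = -69770/3 ≈ -23257.)
(-5632 + 30789)/((G(-1, 0) - 100)² + R) = (-5632 + 30789)/(((-1 + 0) - 100)² - 69770/3) = 25157/((-1 - 100)² - 69770/3) = 25157/((-101)² - 69770/3) = 25157/(10201 - 69770/3) = 25157/(-39167/3) = 25157*(-3/39167) = -75471/39167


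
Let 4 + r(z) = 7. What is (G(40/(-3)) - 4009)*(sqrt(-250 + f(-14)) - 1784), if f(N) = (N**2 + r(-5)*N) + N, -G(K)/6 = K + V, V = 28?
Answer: 7309048 - 4097*I*sqrt(110) ≈ 7.309e+6 - 42970.0*I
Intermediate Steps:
r(z) = 3 (r(z) = -4 + 7 = 3)
G(K) = -168 - 6*K (G(K) = -6*(K + 28) = -6*(28 + K) = -168 - 6*K)
f(N) = N**2 + 4*N (f(N) = (N**2 + 3*N) + N = N**2 + 4*N)
(G(40/(-3)) - 4009)*(sqrt(-250 + f(-14)) - 1784) = ((-168 - 240/(-3)) - 4009)*(sqrt(-250 - 14*(4 - 14)) - 1784) = ((-168 - 240*(-1)/3) - 4009)*(sqrt(-250 - 14*(-10)) - 1784) = ((-168 - 6*(-40/3)) - 4009)*(sqrt(-250 + 140) - 1784) = ((-168 + 80) - 4009)*(sqrt(-110) - 1784) = (-88 - 4009)*(I*sqrt(110) - 1784) = -4097*(-1784 + I*sqrt(110)) = 7309048 - 4097*I*sqrt(110)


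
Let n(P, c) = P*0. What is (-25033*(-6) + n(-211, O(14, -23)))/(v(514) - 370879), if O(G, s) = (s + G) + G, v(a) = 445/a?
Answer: -25733924/63543787 ≈ -0.40498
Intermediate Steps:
O(G, s) = s + 2*G (O(G, s) = (G + s) + G = s + 2*G)
n(P, c) = 0
(-25033*(-6) + n(-211, O(14, -23)))/(v(514) - 370879) = (-25033*(-6) + 0)/(445/514 - 370879) = (150198 + 0)/(445*(1/514) - 370879) = 150198/(445/514 - 370879) = 150198/(-190631361/514) = 150198*(-514/190631361) = -25733924/63543787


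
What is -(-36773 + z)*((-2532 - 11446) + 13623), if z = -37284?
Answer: -26290235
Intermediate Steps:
-(-36773 + z)*((-2532 - 11446) + 13623) = -(-36773 - 37284)*((-2532 - 11446) + 13623) = -(-74057)*(-13978 + 13623) = -(-74057)*(-355) = -1*26290235 = -26290235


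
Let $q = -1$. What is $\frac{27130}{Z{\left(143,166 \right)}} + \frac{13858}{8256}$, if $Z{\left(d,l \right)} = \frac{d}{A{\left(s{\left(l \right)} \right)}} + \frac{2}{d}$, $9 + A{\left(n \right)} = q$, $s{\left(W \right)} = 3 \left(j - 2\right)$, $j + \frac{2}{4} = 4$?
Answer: $- \frac{160007922659}{84330912} \approx -1897.4$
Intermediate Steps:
$j = \frac{7}{2}$ ($j = - \frac{1}{2} + 4 = \frac{7}{2} \approx 3.5$)
$s{\left(W \right)} = \frac{9}{2}$ ($s{\left(W \right)} = 3 \left(\frac{7}{2} - 2\right) = 3 \cdot \frac{3}{2} = \frac{9}{2}$)
$A{\left(n \right)} = -10$ ($A{\left(n \right)} = -9 - 1 = -10$)
$Z{\left(d,l \right)} = \frac{2}{d} - \frac{d}{10}$ ($Z{\left(d,l \right)} = \frac{d}{-10} + \frac{2}{d} = d \left(- \frac{1}{10}\right) + \frac{2}{d} = - \frac{d}{10} + \frac{2}{d} = \frac{2}{d} - \frac{d}{10}$)
$\frac{27130}{Z{\left(143,166 \right)}} + \frac{13858}{8256} = \frac{27130}{\frac{2}{143} - \frac{143}{10}} + \frac{13858}{8256} = \frac{27130}{2 \cdot \frac{1}{143} - \frac{143}{10}} + 13858 \cdot \frac{1}{8256} = \frac{27130}{\frac{2}{143} - \frac{143}{10}} + \frac{6929}{4128} = \frac{27130}{- \frac{20429}{1430}} + \frac{6929}{4128} = 27130 \left(- \frac{1430}{20429}\right) + \frac{6929}{4128} = - \frac{38795900}{20429} + \frac{6929}{4128} = - \frac{160007922659}{84330912}$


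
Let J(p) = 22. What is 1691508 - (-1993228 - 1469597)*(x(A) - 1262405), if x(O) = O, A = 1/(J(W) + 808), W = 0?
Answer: -725666659141857/166 ≈ -4.3715e+12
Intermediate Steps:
A = 1/830 (A = 1/(22 + 808) = 1/830 ≈ 0.0012048)
1691508 - (-1993228 - 1469597)*(x(A) - 1262405) = 1691508 - (-1993228 - 1469597)*(1/830 - 1262405) = 1691508 - (-3462825)*(-1047796149)/830 = 1691508 - 1*725666939932185/166 = 1691508 - 725666939932185/166 = -725666659141857/166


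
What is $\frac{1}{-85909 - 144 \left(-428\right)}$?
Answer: $- \frac{1}{24277} \approx -4.1191 \cdot 10^{-5}$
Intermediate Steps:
$\frac{1}{-85909 - 144 \left(-428\right)} = \frac{1}{-85909 - -61632} = \frac{1}{-85909 + 61632} = \frac{1}{-24277} = - \frac{1}{24277}$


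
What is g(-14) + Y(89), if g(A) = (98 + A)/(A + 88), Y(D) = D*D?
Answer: 293119/37 ≈ 7922.1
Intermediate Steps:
Y(D) = D²
g(A) = (98 + A)/(88 + A)
g(-14) + Y(89) = (98 - 14)/(88 - 14) + 89² = 84/74 + 7921 = (1/74)*84 + 7921 = 42/37 + 7921 = 293119/37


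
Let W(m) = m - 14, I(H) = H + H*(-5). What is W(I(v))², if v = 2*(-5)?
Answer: 676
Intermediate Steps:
v = -10
I(H) = -4*H (I(H) = H - 5*H = -4*H)
W(m) = -14 + m
W(I(v))² = (-14 - 4*(-10))² = (-14 + 40)² = 26² = 676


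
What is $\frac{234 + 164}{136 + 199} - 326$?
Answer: $- \frac{108812}{335} \approx -324.81$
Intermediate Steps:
$\frac{234 + 164}{136 + 199} - 326 = \frac{398}{335} - 326 = - \frac{108812}{335}$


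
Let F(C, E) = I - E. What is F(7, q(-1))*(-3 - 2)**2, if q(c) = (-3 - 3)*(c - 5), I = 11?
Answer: -625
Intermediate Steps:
q(c) = 30 - 6*c (q(c) = -6*(-5 + c) = 30 - 6*c)
F(C, E) = 11 - E
F(7, q(-1))*(-3 - 2)**2 = (11 - (30 - 6*(-1)))*(-3 - 2)**2 = (11 - (30 + 6))*(-5)**2 = (11 - 1*36)*25 = (11 - 36)*25 = -25*25 = -625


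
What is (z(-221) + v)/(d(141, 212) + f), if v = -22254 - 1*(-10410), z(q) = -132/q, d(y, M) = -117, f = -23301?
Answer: 436232/862563 ≈ 0.50574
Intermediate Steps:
v = -11844 (v = -22254 + 10410 = -11844)
(z(-221) + v)/(d(141, 212) + f) = (-132/(-221) - 11844)/(-117 - 23301) = (-132*(-1/221) - 11844)/(-23418) = (132/221 - 11844)*(-1/23418) = -2617392/221*(-1/23418) = 436232/862563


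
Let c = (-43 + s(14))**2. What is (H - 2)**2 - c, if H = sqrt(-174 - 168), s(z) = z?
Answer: -1179 - 12*I*sqrt(38) ≈ -1179.0 - 73.973*I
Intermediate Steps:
H = 3*I*sqrt(38) (H = sqrt(-342) = 3*I*sqrt(38) ≈ 18.493*I)
c = 841 (c = (-43 + 14)**2 = (-29)**2 = 841)
(H - 2)**2 - c = (3*I*sqrt(38) - 2)**2 - 1*841 = (-2 + 3*I*sqrt(38))**2 - 841 = -841 + (-2 + 3*I*sqrt(38))**2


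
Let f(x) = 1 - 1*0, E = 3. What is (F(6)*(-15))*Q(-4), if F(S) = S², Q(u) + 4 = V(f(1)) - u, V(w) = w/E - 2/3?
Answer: 180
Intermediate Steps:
f(x) = 1 (f(x) = 1 + 0 = 1)
V(w) = -⅔ + w/3 (V(w) = w/3 - 2/3 = w*(⅓) - 2*⅓ = w/3 - ⅔ = -⅔ + w/3)
Q(u) = -13/3 - u (Q(u) = -4 + ((-⅔ + (⅓)*1) - u) = -4 + ((-⅔ + ⅓) - u) = -4 + (-⅓ - u) = -13/3 - u)
(F(6)*(-15))*Q(-4) = (6²*(-15))*(-13/3 - 1*(-4)) = (36*(-15))*(-13/3 + 4) = -540*(-⅓) = 180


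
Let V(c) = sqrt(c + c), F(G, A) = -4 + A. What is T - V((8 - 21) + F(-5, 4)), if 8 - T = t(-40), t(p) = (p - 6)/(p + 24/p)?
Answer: 1394/203 - I*sqrt(26) ≈ 6.867 - 5.099*I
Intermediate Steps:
V(c) = sqrt(2)*sqrt(c) (V(c) = sqrt(2*c) = sqrt(2)*sqrt(c))
t(p) = (-6 + p)/(p + 24/p)
T = 1394/203 (T = 8 - (-40)*(-6 - 40)/(24 + (-40)**2) = 8 - (-40)*(-46)/(24 + 1600) = 8 - (-40)*(-46)/1624 = 8 - 1*230/203 = 8 - 230/203 = 1394/203 ≈ 6.8670)
T - V((8 - 21) + F(-5, 4)) = 1394/203 - sqrt(2)*sqrt((8 - 21) + (-4 + 4)) = 1394/203 - sqrt(2)*sqrt(-13 + 0) = 1394/203 - sqrt(2)*sqrt(-13) = 1394/203 - sqrt(2)*I*sqrt(13) = 1394/203 - I*sqrt(26)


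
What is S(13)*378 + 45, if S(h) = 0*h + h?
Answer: 4959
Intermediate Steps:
S(h) = h (S(h) = 0 + h = h)
S(13)*378 + 45 = 13*378 + 45 = 4914 + 45 = 4959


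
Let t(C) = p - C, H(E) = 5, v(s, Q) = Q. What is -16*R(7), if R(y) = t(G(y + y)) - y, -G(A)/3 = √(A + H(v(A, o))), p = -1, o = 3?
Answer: 128 - 48*√19 ≈ -81.227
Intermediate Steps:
G(A) = -3*√(5 + A) (G(A) = -3*√(A + 5) = -3*√(5 + A))
t(C) = -1 - C
R(y) = -1 - y + 3*√(5 + 2*y) (R(y) = (-1 - (-3)*√(5 + (y + y))) - y = (-1 - (-3)*√(5 + 2*y)) - y = (-1 + 3*√(5 + 2*y)) - y = -1 - y + 3*√(5 + 2*y))
-16*R(7) = -16*(-1 - 1*7 + 3*√(5 + 2*7)) = -16*(-1 - 7 + 3*√(5 + 14)) = -16*(-1 - 7 + 3*√19) = -16*(-8 + 3*√19) = -(-128 + 48*√19) = 128 - 48*√19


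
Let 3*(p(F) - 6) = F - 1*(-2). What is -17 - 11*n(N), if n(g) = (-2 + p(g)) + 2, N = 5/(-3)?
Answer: -758/9 ≈ -84.222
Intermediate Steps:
p(F) = 20/3 + F/3 (p(F) = 6 + (F - 1*(-2))/3 = 6 + (F + 2)/3 = 6 + (2 + F)/3 = 6 + (⅔ + F/3) = 20/3 + F/3)
N = -5/3 (N = 5*(-⅓) = -5/3 ≈ -1.6667)
n(g) = 20/3 + g/3 (n(g) = (-2 + (20/3 + g/3)) + 2 = (14/3 + g/3) + 2 = 20/3 + g/3)
-17 - 11*n(N) = -17 - 11*(20/3 + (⅓)*(-5/3)) = -17 - 11*(20/3 - 5/9) = -17 - 11*55/9 = -17 - 605/9 = -758/9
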